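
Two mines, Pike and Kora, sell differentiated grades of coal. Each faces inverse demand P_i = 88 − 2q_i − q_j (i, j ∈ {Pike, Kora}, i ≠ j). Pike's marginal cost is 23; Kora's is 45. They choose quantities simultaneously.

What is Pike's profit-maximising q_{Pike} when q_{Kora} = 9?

Mine Pike's profit: π = q_{Pike}(88 − 2q_{Pike} − q_{Kora}) − 23q_{Pike}.
∂π/∂q_{Pike} = 65 − 4q_{Pike} − q_{Kora} = 0 ⇒ q_{Pike} = 16.25 − 0.25q_{Kora}.
At q_{Kora} = 9: q_{Pike} = 16.25 − 0.25·9 = 14.

14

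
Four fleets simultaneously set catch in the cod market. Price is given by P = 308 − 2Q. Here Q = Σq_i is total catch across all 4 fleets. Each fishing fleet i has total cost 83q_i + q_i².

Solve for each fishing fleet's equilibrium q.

18.75

A representative fishing fleet's profit is π_i = q_i(308 − 2Q) − 83q_i − q_i², with Q = q_i + Σ_{j≠i} q_j.
First-order condition: 225 − 6q_i − 2Σ_{j≠i} q_j = 0.
With identical fishing fleets, set every q_j = q: then 225 − 6q − 6q = 0, i.e. q = 225/12 = 18.75.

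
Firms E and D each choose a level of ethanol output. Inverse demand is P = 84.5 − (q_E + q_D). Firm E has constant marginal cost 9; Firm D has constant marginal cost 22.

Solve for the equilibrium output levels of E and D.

Firm E's profit: π = q_E(84.5 − (q_E + q_D)) − 9q_E.
∂π/∂q_E = 75.5 − 2q_E − q_D = 0, so q_E = 37.75 − 0.5q_D.
By the same steps for D: q_D = 31.25 − 0.5q_E.
Substituting the second reaction function into the first: q_E = 37.75 − 0.5(31.25 − 0.5q_E), which gives 0.75q_E = 22.125 ⇒ q_E = 29.5.
Then q_D = 31.25 − 0.5·29.5 = 16.5.

29.5, 16.5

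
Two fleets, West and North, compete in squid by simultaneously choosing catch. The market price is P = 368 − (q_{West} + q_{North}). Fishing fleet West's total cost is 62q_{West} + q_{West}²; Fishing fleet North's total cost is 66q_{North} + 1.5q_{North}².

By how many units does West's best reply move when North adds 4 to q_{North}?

Fishing fleet West's profit: π = q_{West}(368 − (q_{West} + q_{North})) − 62q_{West} − q_{West}².
∂π/∂q_{West} = 306 − 4q_{West} − q_{North} = 0, so q_{West} = 76.5 − 0.25q_{North}.
The reaction-function slope is −0.25, so a 4-unit rise in q_{North} moves q_{West} by −0.25 × 4 = −1. West's best response falls — the actions are strategic substitutes.

-1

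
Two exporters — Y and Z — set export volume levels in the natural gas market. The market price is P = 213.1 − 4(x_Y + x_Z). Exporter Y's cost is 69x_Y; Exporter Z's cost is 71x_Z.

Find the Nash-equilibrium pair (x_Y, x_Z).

12.175, 11.675

Exporter Y's profit: π = x_Y(213.1 − 4(x_Y + x_Z)) − 69x_Y.
∂π/∂x_Y = 144.1 − 8x_Y − 4x_Z = 0, so x_Y = 18.0125 − 0.5x_Z.
By the same steps for Z: x_Z = 17.7625 − 0.5x_Y.
Substituting the second reaction function into the first: x_Y = 18.0125 − 0.5(17.7625 − 0.5x_Y), which gives 0.75x_Y = 1461/160 ⇒ x_Y = 12.175.
Then x_Z = 17.7625 − 0.5·12.175 = 11.675.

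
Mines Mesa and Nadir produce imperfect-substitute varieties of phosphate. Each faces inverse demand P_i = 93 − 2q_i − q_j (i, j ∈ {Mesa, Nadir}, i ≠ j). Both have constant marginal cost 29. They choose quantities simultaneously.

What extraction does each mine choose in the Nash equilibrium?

Mine Mesa's profit: π = q_{Mesa}(93 − 2q_{Mesa} − q_{Nadir}) − 29q_{Mesa}.
∂π/∂q_{Mesa} = 64 − 4q_{Mesa} − q_{Nadir} = 0 ⇒ q_{Mesa} = 16 − 0.25q_{Nadir}.
By symmetry q_{Nadir} = q_{Mesa}; substituting into the reaction function, 1.25q_{Mesa} = 16 and q_{Mesa} = 12.8.

12.8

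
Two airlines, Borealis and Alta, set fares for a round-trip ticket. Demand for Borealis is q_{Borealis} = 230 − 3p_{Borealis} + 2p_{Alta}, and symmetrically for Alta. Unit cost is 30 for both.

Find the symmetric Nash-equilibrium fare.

Borealis's profit: π = (p_{Borealis} − 30)(230 − 3p_{Borealis} + 2p_{Alta}).
∂π/∂p_{Borealis} = 320 − 6p_{Borealis} + 2p_{Alta} = 0 ⇒ p_{Borealis} = 160/3 + (1/3)p_{Alta}.
The game is symmetric, so in equilibrium p_{Alta} = p_{Borealis}: the reaction function gives (2/3)p_{Borealis} = 160/3, hence p_{Borealis} = 80.

80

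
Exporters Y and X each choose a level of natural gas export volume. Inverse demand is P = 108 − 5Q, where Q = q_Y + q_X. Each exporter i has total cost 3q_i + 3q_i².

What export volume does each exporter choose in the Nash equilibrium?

5

Exporter Y's profit: π = q_Y(108 − 5(q_Y + q_X)) − 3q_Y − 3q_Y².
∂π/∂q_Y = 105 − 16q_Y − 5q_X = 0, so q_Y = 6.5625 − 0.3125q_X.
The game is symmetric, so in equilibrium q_X = q_Y: the reaction function gives 1.3125q_Y = 6.5625, hence q_Y = 5.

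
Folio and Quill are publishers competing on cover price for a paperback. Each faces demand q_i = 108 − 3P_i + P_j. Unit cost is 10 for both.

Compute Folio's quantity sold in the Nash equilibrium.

Folio's profit: π = (P_{Folio} − 10)(108 − 3P_{Folio} + P_{Quill}).
∂π/∂P_{Folio} = 138 − 6P_{Folio} + P_{Quill} = 0 ⇒ P_{Folio} = 23 + (1/6)P_{Quill}.
The game is symmetric, so in equilibrium P_{Quill} = P_{Folio}: the reaction function gives (5/6)P_{Folio} = 23, hence P_{Folio} = 27.6.
q_{Folio} = 108 − 3·27.6 + 27.6 = 52.8.

52.8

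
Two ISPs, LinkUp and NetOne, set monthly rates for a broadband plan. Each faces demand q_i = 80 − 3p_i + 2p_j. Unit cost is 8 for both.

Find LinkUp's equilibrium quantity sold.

54

LinkUp's profit: π = (p_{LinkUp} − 8)(80 − 3p_{LinkUp} + 2p_{NetOne}).
∂π/∂p_{LinkUp} = 104 − 6p_{LinkUp} + 2p_{NetOne} = 0 ⇒ p_{LinkUp} = 52/3 + (1/3)p_{NetOne}.
By symmetry p_{NetOne} = p_{LinkUp}; substituting into the reaction function, (2/3)p_{LinkUp} = 52/3 and p_{LinkUp} = 26.
q_{LinkUp} = 80 − 3·26 + 2·26 = 54.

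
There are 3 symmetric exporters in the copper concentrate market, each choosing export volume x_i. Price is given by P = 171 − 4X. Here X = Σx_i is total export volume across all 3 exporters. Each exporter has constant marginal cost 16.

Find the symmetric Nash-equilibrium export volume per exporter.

A representative exporter's profit is π_i = x_i(171 − 4X) − 16x_i, with X = x_i + Σ_{j≠i} x_j.
First-order condition: 155 − 8x_i − 4Σ_{j≠i} x_j = 0.
With identical exporters, set every x_j = x: then 155 − 8x − 8x = 0, i.e. x = 155/16 = 9.6875.

9.6875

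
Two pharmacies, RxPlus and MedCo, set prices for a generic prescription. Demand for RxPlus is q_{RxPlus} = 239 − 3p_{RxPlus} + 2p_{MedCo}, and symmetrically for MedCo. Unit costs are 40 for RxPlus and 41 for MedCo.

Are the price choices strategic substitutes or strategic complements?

RxPlus's profit: π = (p_{RxPlus} − 40)(239 − 3p_{RxPlus} + 2p_{MedCo}).
∂π/∂p_{RxPlus} = 359 − 6p_{RxPlus} + 2p_{MedCo} = 0 ⇒ p_{RxPlus} = 359/6 + (1/3)p_{MedCo}.
The best-response slope dp_{RxPlus}/dp_{MedCo} = 1/3 > 0: the reaction function is upward-sloping, so the choices are strategic complements.

strategic complements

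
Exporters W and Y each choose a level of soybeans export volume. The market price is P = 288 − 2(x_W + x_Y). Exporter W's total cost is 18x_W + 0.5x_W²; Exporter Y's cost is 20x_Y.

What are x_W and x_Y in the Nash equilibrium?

Exporter W's profit: π = x_W(288 − 2(x_W + x_Y)) − 18x_W − 0.5x_W².
∂π/∂x_W = 270 − 5x_W − 2x_Y = 0, so x_W = 54 − 0.4x_Y.
For Y: ∂π/∂x_Y = 268 − 4x_Y − 2x_W = 0 ⇒ x_Y = 67 − 0.5x_W.
Solving the two reaction functions simultaneously: (1 − (−0.4)(−0.5))x_W = 54 − 0.4·67, so 0.8x_W = 27.2 and x_W = 34.
Then x_Y = 67 − 0.5·34 = 50.

34, 50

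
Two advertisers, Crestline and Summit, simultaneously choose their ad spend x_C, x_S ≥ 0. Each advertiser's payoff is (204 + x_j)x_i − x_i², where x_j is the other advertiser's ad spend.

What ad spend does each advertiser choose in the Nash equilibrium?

Crestline's payoff is (204 + x_S)x_C − x_C².
∂π/∂x_C = 204 + x_S − 2x_C = 0, so x_C = 102 + 0.5x_S.
The game is symmetric, so in equilibrium x_S = x_C: the reaction function gives 0.5x_C = 102, hence x_C = 204.

204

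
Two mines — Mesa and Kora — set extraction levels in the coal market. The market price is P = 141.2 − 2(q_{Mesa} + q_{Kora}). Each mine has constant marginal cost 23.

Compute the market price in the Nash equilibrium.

Mine Mesa's profit: π = q_{Mesa}(141.2 − 2(q_{Mesa} + q_{Kora})) − 23q_{Mesa}.
∂π/∂q_{Mesa} = 118.2 − 4q_{Mesa} − 2q_{Kora} = 0, so q_{Mesa} = 29.55 − 0.5q_{Kora}.
By symmetry q_{Kora} = q_{Mesa}; substituting into the reaction function, 1.5q_{Mesa} = 29.55 and q_{Mesa} = 19.7.
Equilibrium price: P = 141.2 − 2·39.4 = 62.4.

62.4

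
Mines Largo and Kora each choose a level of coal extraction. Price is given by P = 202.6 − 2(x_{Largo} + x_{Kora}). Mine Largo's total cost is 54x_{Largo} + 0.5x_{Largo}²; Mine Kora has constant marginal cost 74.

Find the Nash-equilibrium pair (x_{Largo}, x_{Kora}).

Mine Largo's profit: π = x_{Largo}(202.6 − 2(x_{Largo} + x_{Kora})) − 54x_{Largo} − 0.5x_{Largo}².
∂π/∂x_{Largo} = 148.6 − 5x_{Largo} − 2x_{Kora} = 0, so x_{Largo} = 29.72 − 0.4x_{Kora}.
For Kora: ∂π/∂x_{Kora} = 128.6 − 4x_{Kora} − 2x_{Largo} = 0 ⇒ x_{Kora} = 32.15 − 0.5x_{Largo}.
Plugging x_{Kora} into Largo's best response: x_{Largo} = 29.72 − 0.4(32.15 − 0.5x_{Largo}) ⇒ 0.8x_{Largo} = 16.86, so x_{Largo} = 21.075.
Then x_{Kora} = 32.15 − 0.5·21.075 = 21.6125.

21.075, 21.6125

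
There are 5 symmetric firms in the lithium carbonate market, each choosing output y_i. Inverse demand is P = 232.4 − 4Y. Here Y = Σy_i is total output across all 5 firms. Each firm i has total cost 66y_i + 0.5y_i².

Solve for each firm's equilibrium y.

A representative firm's profit is π_i = y_i(232.4 − 4Y) − 66y_i − 0.5y_i², with Y = y_i + Σ_{j≠i} y_j.
First-order condition: 166.4 − 9y_i − 4Σ_{j≠i} y_j = 0.
With identical firms, set every y_j = y: then 166.4 − 9y − 16y = 0, i.e. y = 166.4/25 = 6.656.

6.656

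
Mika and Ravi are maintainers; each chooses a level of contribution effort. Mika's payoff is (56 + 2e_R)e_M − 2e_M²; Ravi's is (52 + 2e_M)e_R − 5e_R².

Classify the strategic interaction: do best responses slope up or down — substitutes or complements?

Expanding Mika's payoff: 56e_M + 2e_Re_M − 2e_M².
∂π/∂e_M = 56 + 2e_R − 4e_M = 0, so e_M = 14 + 0.5e_R.
The best-response slope de_M/de_R = 0.5 > 0: the reaction function is upward-sloping, so the choices are strategic complements.

strategic complements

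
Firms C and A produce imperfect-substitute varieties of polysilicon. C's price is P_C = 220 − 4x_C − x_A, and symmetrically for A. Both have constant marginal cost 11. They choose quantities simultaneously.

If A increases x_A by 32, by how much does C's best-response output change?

Firm C's profit: π = x_C(220 − 4x_C − x_A) − 11x_C.
∂π/∂x_C = 209 − 8x_C − x_A = 0 ⇒ x_C = 26.125 − 0.125x_A.
The reaction-function slope is −0.125, so a 32-unit rise in x_A moves x_C by −0.125 × 32 = −4. C's best response falls — the actions are strategic substitutes.

-4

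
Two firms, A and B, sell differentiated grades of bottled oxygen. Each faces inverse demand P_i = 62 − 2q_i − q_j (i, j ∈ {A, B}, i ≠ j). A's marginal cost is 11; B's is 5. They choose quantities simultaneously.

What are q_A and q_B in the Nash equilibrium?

Firm A's profit: π = q_A(62 − 2q_A − q_B) − 11q_A.
∂π/∂q_A = 51 − 4q_A − q_B = 0 ⇒ q_A = 12.75 − 0.25q_B.
Similarly q_B = 14.25 − 0.25q_A.
Solving the two reaction functions simultaneously: (1 − (−0.25)(−0.25))q_A = 12.75 − 0.25·14.25, so 0.9375q_A = 9.1875 and q_A = 9.8.
Then q_B = 14.25 − 0.25·9.8 = 11.8.

9.8, 11.8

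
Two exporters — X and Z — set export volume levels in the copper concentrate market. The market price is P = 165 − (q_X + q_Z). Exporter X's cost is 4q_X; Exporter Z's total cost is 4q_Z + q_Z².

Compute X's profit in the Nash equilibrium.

Exporter X's profit: π = q_X(165 − (q_X + q_Z)) − 4q_X.
∂π/∂q_X = 161 − 2q_X − q_Z = 0, so q_X = 80.5 − 0.5q_Z.
For Z: ∂π/∂q_Z = 161 − 4q_Z − q_X = 0 ⇒ q_Z = 40.25 − 0.25q_X.
Plugging q_Z into X's best response: q_X = 80.5 − 0.5(40.25 − 0.25q_X) ⇒ 0.875q_X = 60.375, so q_X = 69.
Then q_Z = 40.25 − 0.25·69 = 23.
Price P = 165 − 92 = 73.
X's profit: (73 − 4)·69 = 4761.

4761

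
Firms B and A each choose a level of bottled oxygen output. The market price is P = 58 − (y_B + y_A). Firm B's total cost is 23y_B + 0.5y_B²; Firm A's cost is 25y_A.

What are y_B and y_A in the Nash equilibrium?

Firm B's profit: π = y_B(58 − (y_B + y_A)) − 23y_B − 0.5y_B².
∂π/∂y_B = 35 − 3y_B − y_A = 0, so y_B = 35/3 − (1/3)y_A.
For A: ∂π/∂y_A = 33 − 2y_A − y_B = 0 ⇒ y_A = 16.5 − 0.5y_B.
Substituting the second reaction function into the first: y_B = 35/3 − (1/3)(16.5 − 0.5y_B), which gives (5/6)y_B = 37/6 ⇒ y_B = 7.4.
Then y_A = 16.5 − 0.5·7.4 = 12.8.

7.4, 12.8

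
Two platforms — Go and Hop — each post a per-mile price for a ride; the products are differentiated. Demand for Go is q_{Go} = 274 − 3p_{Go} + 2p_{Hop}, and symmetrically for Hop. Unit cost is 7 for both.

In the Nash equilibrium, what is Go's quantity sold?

200.25

Go's profit: π = (p_{Go} − 7)(274 − 3p_{Go} + 2p_{Hop}).
∂π/∂p_{Go} = 295 − 6p_{Go} + 2p_{Hop} = 0 ⇒ p_{Go} = 295/6 + (1/3)p_{Hop}.
By symmetry p_{Hop} = p_{Go}; substituting into the reaction function, (2/3)p_{Go} = 295/6 and p_{Go} = 73.75.
q_{Go} = 274 − 3·73.75 + 2·73.75 = 200.25.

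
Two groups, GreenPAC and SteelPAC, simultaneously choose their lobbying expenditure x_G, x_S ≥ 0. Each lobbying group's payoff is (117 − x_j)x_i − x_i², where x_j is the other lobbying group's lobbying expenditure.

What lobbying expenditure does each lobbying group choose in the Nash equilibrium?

GreenPAC's payoff is (117 − x_S)x_G − x_G².
∂π/∂x_G = 117 − x_S − 2x_G = 0, so x_G = 58.5 − 0.5x_S.
The game is symmetric, so in equilibrium x_S = x_G: the reaction function gives 1.5x_G = 58.5, hence x_G = 39.

39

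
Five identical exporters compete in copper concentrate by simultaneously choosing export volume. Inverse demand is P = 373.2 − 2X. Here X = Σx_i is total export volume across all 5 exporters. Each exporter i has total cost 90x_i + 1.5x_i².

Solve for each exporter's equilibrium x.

18.88

A representative exporter's profit is π_i = x_i(373.2 − 2X) − 90x_i − 1.5x_i², with X = x_i + Σ_{j≠i} x_j.
First-order condition: 283.2 − 7x_i − 2Σ_{j≠i} x_j = 0.
Imposing symmetry (x_j = x for all j) turns Σ_{j≠i} x_j into 4x, so 283.2 = 15x and x = 18.88.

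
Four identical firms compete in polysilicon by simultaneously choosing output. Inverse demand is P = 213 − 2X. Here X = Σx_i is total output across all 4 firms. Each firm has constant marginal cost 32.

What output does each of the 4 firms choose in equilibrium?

18.1

A representative firm's profit is π_i = x_i(213 − 2X) − 32x_i, with X = x_i + Σ_{j≠i} x_j.
First-order condition: 181 − 4x_i − 2Σ_{j≠i} x_j = 0.
In a symmetric equilibrium every firm chooses the same x, so Σ_{j≠i} x_j = 3x. The condition becomes 181 − 10x = 0, giving x = 181/10 = 18.1.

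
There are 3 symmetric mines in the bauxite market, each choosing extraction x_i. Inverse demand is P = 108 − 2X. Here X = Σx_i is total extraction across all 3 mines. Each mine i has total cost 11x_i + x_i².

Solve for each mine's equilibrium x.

9.7

A representative mine's profit is π_i = x_i(108 − 2X) − 11x_i − x_i², with X = x_i + Σ_{j≠i} x_j.
First-order condition: 97 − 6x_i − 2Σ_{j≠i} x_j = 0.
Imposing symmetry (x_j = x for all j) turns Σ_{j≠i} x_j into 2x, so 97 = 10x and x = 9.7.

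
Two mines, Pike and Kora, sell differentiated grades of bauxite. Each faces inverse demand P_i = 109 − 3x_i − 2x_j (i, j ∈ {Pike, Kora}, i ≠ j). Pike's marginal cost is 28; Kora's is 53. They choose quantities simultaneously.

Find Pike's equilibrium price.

Mine Pike's profit: π = x_{Pike}(109 − 3x_{Pike} − 2x_{Kora}) − 28x_{Pike}.
∂π/∂x_{Pike} = 81 − 6x_{Pike} − 2x_{Kora} = 0 ⇒ x_{Pike} = 13.5 − (1/3)x_{Kora}.
Similarly x_{Kora} = 28/3 − (1/3)x_{Pike}.
Plugging x_{Kora} into Pike's best response: x_{Pike} = 13.5 − (1/3)(28/3 − (1/3)x_{Pike}) ⇒ (8/9)x_{Pike} = 187/18, so x_{Pike} = 11.6875.
Then x_{Kora} = 28/3 − (1/3)·11.6875 = 5.4375.
P_{Pike} = 109 − 3·11.6875 − 2·5.4375 = 63.0625.

63.0625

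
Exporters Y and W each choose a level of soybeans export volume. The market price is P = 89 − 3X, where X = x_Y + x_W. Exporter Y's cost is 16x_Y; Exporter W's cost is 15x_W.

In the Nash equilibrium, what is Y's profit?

192

Exporter Y's profit: π = x_Y(89 − 3(x_Y + x_W)) − 16x_Y.
∂π/∂x_Y = 73 − 6x_Y − 3x_W = 0, so x_Y = 73/6 − 0.5x_W.
By the same steps for W: x_W = 37/3 − 0.5x_Y.
Plugging x_W into Y's best response: x_Y = 73/6 − 0.5(37/3 − 0.5x_Y) ⇒ 0.75x_Y = 6, so x_Y = 8.
Then x_W = 37/3 − 0.5·8 = 25/3.
Price P = 89 − 3·(49/3) = 40.
Y's profit: (40 − 16)·8 = 192.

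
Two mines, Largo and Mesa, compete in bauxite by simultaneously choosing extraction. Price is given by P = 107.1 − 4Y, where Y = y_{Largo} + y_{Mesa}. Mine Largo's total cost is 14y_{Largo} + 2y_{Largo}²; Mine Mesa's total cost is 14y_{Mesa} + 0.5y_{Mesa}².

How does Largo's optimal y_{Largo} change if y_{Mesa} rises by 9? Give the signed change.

-3

Mine Largo's profit: π = y_{Largo}(107.1 − 4(y_{Largo} + y_{Mesa})) − 14y_{Largo} − 2y_{Largo}².
∂π/∂y_{Largo} = 93.1 − 12y_{Largo} − 4y_{Mesa} = 0, so y_{Largo} = 931/120 − (1/3)y_{Mesa}.
The reaction-function slope is −1/3, so a 9-unit rise in y_{Mesa} moves y_{Largo} by −1/3 × 9 = −3. Largo's best response falls — the actions are strategic substitutes.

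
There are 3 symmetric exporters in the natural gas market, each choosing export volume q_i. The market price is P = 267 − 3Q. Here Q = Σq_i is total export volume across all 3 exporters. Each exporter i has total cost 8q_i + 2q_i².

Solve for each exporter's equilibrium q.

A representative exporter's profit is π_i = q_i(267 − 3Q) − 8q_i − 2q_i², with Q = q_i + Σ_{j≠i} q_j.
First-order condition: 259 − 10q_i − 3Σ_{j≠i} q_j = 0.
With identical exporters, set every q_j = q: then 259 − 10q − 6q = 0, i.e. q = 259/16 = 16.1875.

16.1875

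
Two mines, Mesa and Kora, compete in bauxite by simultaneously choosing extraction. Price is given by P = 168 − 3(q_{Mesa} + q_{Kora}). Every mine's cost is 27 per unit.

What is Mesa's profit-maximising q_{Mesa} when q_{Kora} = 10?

18.5

Mine Mesa's profit: π = q_{Mesa}(168 − 3(q_{Mesa} + q_{Kora})) − 27q_{Mesa}.
∂π/∂q_{Mesa} = 141 − 6q_{Mesa} − 3q_{Kora} = 0, so q_{Mesa} = 23.5 − 0.5q_{Kora}.
At q_{Kora} = 10: q_{Mesa} = 23.5 − 0.5·10 = 18.5.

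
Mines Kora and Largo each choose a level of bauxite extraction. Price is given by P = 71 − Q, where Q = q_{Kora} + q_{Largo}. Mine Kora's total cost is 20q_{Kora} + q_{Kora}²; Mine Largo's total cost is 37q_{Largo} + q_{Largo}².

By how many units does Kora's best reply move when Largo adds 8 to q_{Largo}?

Mine Kora's profit: π = q_{Kora}(71 − (q_{Kora} + q_{Largo})) − 20q_{Kora} − q_{Kora}².
∂π/∂q_{Kora} = 51 − 4q_{Kora} − q_{Largo} = 0, so q_{Kora} = 12.75 − 0.25q_{Largo}.
The reaction-function slope is −0.25, so an 8-unit rise in q_{Largo} moves q_{Kora} by −0.25 × 8 = −2. Kora's best response falls — the actions are strategic substitutes.

-2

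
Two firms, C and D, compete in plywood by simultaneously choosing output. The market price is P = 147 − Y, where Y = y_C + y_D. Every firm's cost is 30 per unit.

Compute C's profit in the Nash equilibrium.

1521

Firm C's profit: π = y_C(147 − (y_C + y_D)) − 30y_C.
∂π/∂y_C = 117 − 2y_C − y_D = 0, so y_C = 58.5 − 0.5y_D.
The game is symmetric, so in equilibrium y_D = y_C: the reaction function gives 1.5y_C = 58.5, hence y_C = 39.
Price P = 147 − 78 = 69.
C's profit: (69 − 30)·39 = 1521.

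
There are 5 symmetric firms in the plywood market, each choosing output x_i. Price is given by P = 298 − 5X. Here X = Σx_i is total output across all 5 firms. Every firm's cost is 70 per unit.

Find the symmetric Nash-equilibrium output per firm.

A representative firm's profit is π_i = x_i(298 − 5X) − 70x_i, with X = x_i + Σ_{j≠i} x_j.
First-order condition: 228 − 10x_i − 5Σ_{j≠i} x_j = 0.
Imposing symmetry (x_j = x for all j) turns Σ_{j≠i} x_j into 4x, so 228 = 30x and x = 7.6.

7.6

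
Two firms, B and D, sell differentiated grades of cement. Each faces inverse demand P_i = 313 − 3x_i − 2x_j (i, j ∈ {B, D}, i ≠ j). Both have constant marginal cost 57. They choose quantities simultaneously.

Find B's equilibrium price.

153

Firm B's profit: π = x_B(313 − 3x_B − 2x_D) − 57x_B.
∂π/∂x_B = 256 − 6x_B − 2x_D = 0 ⇒ x_B = 128/3 − (1/3)x_D.
Setting x_B = x_D in the reaction function: x_B = 128/3 − (1/3)x_B, so x_B = (128/3) / (4/3) = 32.
P_B = 313 − 3·32 − 2·32 = 153.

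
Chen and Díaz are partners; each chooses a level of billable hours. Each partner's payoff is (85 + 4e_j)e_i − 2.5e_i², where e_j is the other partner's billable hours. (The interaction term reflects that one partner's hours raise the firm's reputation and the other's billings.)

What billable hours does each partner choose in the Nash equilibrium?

Chen's payoff is (85 + 4e_D)e_C − 2.5e_C².
∂π/∂e_C = 85 + 4e_D − 5e_C = 0, so e_C = 17 + 0.8e_D.
Setting e_C = e_D in the reaction function: e_C = 17 + 0.8e_C, so e_C = 17 / 0.2 = 85.

85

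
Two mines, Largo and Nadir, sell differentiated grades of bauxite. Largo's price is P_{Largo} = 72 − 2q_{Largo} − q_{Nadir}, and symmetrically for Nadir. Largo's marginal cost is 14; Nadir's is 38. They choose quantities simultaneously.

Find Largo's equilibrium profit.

348.48

Mine Largo's profit: π = q_{Largo}(72 − 2q_{Largo} − q_{Nadir}) − 14q_{Largo}.
∂π/∂q_{Largo} = 58 − 4q_{Largo} − q_{Nadir} = 0 ⇒ q_{Largo} = 14.5 − 0.25q_{Nadir}.
Similarly q_{Nadir} = 8.5 − 0.25q_{Largo}.
Substituting the second reaction function into the first: q_{Largo} = 14.5 − 0.25(8.5 − 0.25q_{Largo}), which gives 0.9375q_{Largo} = 12.375 ⇒ q_{Largo} = 13.2.
Then q_{Nadir} = 8.5 − 0.25·13.2 = 5.2.
P_{Largo} = 72 − 2·13.2 − 5.2 = 40.4.
Profit = (40.4 − 14)·13.2 = 348.48.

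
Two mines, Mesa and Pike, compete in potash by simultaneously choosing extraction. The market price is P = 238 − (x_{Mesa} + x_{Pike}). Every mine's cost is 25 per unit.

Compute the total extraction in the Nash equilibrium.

Mine Mesa's profit: π = x_{Mesa}(238 − (x_{Mesa} + x_{Pike})) − 25x_{Mesa}.
∂π/∂x_{Mesa} = 213 − 2x_{Mesa} − x_{Pike} = 0, so x_{Mesa} = 106.5 − 0.5x_{Pike}.
By symmetry x_{Pike} = x_{Mesa}; substituting into the reaction function, 1.5x_{Mesa} = 106.5 and x_{Mesa} = 71.
Total extraction: 71 + 71 = 142.

142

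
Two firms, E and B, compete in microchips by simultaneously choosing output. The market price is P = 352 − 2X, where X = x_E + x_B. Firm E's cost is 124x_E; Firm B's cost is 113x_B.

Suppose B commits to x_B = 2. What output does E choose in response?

Firm E's profit: π = x_E(352 − 2(x_E + x_B)) − 124x_E.
∂π/∂x_E = 228 − 4x_E − 2x_B = 0, so x_E = 57 − 0.5x_B.
At x_B = 2: x_E = 57 − 0.5·2 = 56.

56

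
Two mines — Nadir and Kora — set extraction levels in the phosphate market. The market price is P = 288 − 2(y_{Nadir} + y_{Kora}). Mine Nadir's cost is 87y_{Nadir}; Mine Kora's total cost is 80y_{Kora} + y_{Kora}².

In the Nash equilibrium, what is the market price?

166

Mine Nadir's profit: π = y_{Nadir}(288 − 2(y_{Nadir} + y_{Kora})) − 87y_{Nadir}.
∂π/∂y_{Nadir} = 201 − 4y_{Nadir} − 2y_{Kora} = 0, so y_{Nadir} = 50.25 − 0.5y_{Kora}.
For Kora: ∂π/∂y_{Kora} = 208 − 6y_{Kora} − 2y_{Nadir} = 0 ⇒ y_{Kora} = 104/3 − (1/3)y_{Nadir}.
Substituting the second reaction function into the first: y_{Nadir} = 50.25 − 0.5(104/3 − (1/3)y_{Nadir}), which gives (5/6)y_{Nadir} = 395/12 ⇒ y_{Nadir} = 39.5.
Then y_{Kora} = 104/3 − (1/3)·39.5 = 21.5.
Equilibrium price: P = 288 − 2·61 = 166.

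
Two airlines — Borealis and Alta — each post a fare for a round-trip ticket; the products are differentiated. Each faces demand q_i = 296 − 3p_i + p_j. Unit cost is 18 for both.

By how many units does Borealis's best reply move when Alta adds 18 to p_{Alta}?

3

Borealis's profit: π = (p_{Borealis} − 18)(296 − 3p_{Borealis} + p_{Alta}).
∂π/∂p_{Borealis} = 350 − 6p_{Borealis} + p_{Alta} = 0 ⇒ p_{Borealis} = 175/3 + (1/6)p_{Alta}.
The reaction-function slope is 1/6, so an 18-unit rise in p_{Alta} moves p_{Borealis} by 1/6 × 18 = 3. Borealis's best response rises — the actions are strategic complements.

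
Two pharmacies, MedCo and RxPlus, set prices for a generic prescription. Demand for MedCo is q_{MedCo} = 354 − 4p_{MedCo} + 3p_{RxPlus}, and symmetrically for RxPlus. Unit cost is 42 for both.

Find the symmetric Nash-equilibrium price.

104.4

MedCo's profit: π = (p_{MedCo} − 42)(354 − 4p_{MedCo} + 3p_{RxPlus}).
∂π/∂p_{MedCo} = 522 − 8p_{MedCo} + 3p_{RxPlus} = 0 ⇒ p_{MedCo} = 65.25 + 0.375p_{RxPlus}.
By symmetry p_{RxPlus} = p_{MedCo}; substituting into the reaction function, 0.625p_{MedCo} = 65.25 and p_{MedCo} = 104.4.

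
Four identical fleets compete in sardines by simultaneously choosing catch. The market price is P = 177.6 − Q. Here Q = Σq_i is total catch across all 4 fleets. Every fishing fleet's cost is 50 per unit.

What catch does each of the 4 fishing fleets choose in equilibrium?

25.52

A representative fishing fleet's profit is π_i = q_i(177.6 − Q) − 50q_i, with Q = q_i + Σ_{j≠i} q_j.
First-order condition: 127.6 − 2q_i − Σ_{j≠i} q_j = 0.
In a symmetric equilibrium every fishing fleet chooses the same q, so Σ_{j≠i} q_j = 3q. The condition becomes 127.6 − 5q = 0, giving q = 127.6/5 = 25.52.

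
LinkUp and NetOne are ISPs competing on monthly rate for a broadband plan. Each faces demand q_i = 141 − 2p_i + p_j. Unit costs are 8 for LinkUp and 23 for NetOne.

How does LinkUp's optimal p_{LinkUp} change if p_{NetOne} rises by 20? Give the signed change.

LinkUp's profit: π = (p_{LinkUp} − 8)(141 − 2p_{LinkUp} + p_{NetOne}).
∂π/∂p_{LinkUp} = 157 − 4p_{LinkUp} + p_{NetOne} = 0 ⇒ p_{LinkUp} = 39.25 + 0.25p_{NetOne}.
The reaction-function slope is 0.25, so a 20-unit rise in p_{NetOne} moves p_{LinkUp} by 0.25 × 20 = 5. LinkUp's best response rises — the actions are strategic complements.

5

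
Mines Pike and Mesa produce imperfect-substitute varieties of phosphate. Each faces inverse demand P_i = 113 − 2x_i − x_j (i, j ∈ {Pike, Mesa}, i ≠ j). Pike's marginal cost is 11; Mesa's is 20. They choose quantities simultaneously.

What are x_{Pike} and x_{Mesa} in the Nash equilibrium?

21, 18

Mine Pike's profit: π = x_{Pike}(113 − 2x_{Pike} − x_{Mesa}) − 11x_{Pike}.
∂π/∂x_{Pike} = 102 − 4x_{Pike} − x_{Mesa} = 0 ⇒ x_{Pike} = 25.5 − 0.25x_{Mesa}.
Similarly x_{Mesa} = 23.25 − 0.25x_{Pike}.
Substituting the second reaction function into the first: x_{Pike} = 25.5 − 0.25(23.25 − 0.25x_{Pike}), which gives 0.9375x_{Pike} = 19.6875 ⇒ x_{Pike} = 21.
Then x_{Mesa} = 23.25 − 0.25·21 = 18.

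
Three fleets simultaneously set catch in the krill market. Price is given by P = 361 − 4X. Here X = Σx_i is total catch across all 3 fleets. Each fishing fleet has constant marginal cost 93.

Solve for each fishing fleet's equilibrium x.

16.75

A representative fishing fleet's profit is π_i = x_i(361 − 4X) − 93x_i, with X = x_i + Σ_{j≠i} x_j.
First-order condition: 268 − 8x_i − 4Σ_{j≠i} x_j = 0.
In a symmetric equilibrium every fishing fleet chooses the same x, so Σ_{j≠i} x_j = 2x. The condition becomes 268 − 16x = 0, giving x = 268/16 = 16.75.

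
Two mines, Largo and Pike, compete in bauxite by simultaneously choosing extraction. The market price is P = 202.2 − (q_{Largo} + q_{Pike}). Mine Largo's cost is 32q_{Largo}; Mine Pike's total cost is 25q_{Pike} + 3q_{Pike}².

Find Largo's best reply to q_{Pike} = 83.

Mine Largo's profit: π = q_{Largo}(202.2 − (q_{Largo} + q_{Pike})) − 32q_{Largo}.
∂π/∂q_{Largo} = 170.2 − 2q_{Largo} − q_{Pike} = 0, so q_{Largo} = 85.1 − 0.5q_{Pike}.
At q_{Pike} = 83: q_{Largo} = 85.1 − 0.5·83 = 43.6.

43.6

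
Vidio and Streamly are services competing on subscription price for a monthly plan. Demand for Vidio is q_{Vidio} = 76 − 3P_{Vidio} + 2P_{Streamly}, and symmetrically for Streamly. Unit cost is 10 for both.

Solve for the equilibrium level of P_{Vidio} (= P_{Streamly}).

26.5

Vidio's profit: π = (P_{Vidio} − 10)(76 − 3P_{Vidio} + 2P_{Streamly}).
∂π/∂P_{Vidio} = 106 − 6P_{Vidio} + 2P_{Streamly} = 0 ⇒ P_{Vidio} = 53/3 + (1/3)P_{Streamly}.
By symmetry P_{Streamly} = P_{Vidio}; substituting into the reaction function, (2/3)P_{Vidio} = 53/3 and P_{Vidio} = 26.5.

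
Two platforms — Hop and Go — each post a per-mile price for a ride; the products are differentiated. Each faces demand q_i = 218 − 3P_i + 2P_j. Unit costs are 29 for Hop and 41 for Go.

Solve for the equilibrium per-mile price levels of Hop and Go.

Hop's profit: π = (P_{Hop} − 29)(218 − 3P_{Hop} + 2P_{Go}).
∂π/∂P_{Hop} = 305 − 6P_{Hop} + 2P_{Go} = 0 ⇒ P_{Hop} = 305/6 + (1/3)P_{Go}.
Similarly P_{Go} = 341/6 + (1/3)P_{Hop}.
Substituting the second reaction function into the first: P_{Hop} = 305/6 + (1/3)(341/6 + (1/3)P_{Hop}), which gives (8/9)P_{Hop} = 628/9 ⇒ P_{Hop} = 78.5.
Then P_{Go} = 341/6 + (1/3)·78.5 = 83.

78.5, 83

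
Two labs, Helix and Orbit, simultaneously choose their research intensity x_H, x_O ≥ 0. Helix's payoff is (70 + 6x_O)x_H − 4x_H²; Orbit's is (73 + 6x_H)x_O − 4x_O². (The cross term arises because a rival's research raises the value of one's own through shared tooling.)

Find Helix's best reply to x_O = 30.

Expanding Helix's payoff: 70x_H + 6x_Ox_H − 4x_H².
∂π/∂x_H = 70 + 6x_O − 8x_H = 0, so x_H = 8.75 + 0.75x_O.
At x_O = 30: x_H = 8.75 + 0.75·30 = 31.25.

31.25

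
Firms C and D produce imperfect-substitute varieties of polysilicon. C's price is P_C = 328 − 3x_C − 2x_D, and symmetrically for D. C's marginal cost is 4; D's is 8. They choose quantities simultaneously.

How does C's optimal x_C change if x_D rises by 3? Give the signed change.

Firm C's profit: π = x_C(328 − 3x_C − 2x_D) − 4x_C.
∂π/∂x_C = 324 − 6x_C − 2x_D = 0 ⇒ x_C = 54 − (1/3)x_D.
The reaction-function slope is −1/3, so a 3-unit rise in x_D moves x_C by −1/3 × 3 = −1. C's best response falls — the actions are strategic substitutes.

-1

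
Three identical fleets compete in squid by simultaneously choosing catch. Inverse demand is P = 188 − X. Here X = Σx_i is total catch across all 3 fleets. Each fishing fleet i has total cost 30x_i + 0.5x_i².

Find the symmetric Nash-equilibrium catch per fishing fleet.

31.6

A representative fishing fleet's profit is π_i = x_i(188 − X) − 30x_i − 0.5x_i², with X = x_i + Σ_{j≠i} x_j.
First-order condition: 158 − 3x_i − Σ_{j≠i} x_j = 0.
Imposing symmetry (x_j = x for all j) turns Σ_{j≠i} x_j into 2x, so 158 = 5x and x = 31.6.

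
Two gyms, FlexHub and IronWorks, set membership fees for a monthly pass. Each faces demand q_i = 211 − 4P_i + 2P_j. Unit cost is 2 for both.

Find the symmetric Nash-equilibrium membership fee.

FlexHub's profit: π = (P_{FlexHub} − 2)(211 − 4P_{FlexHub} + 2P_{IronWorks}).
∂π/∂P_{FlexHub} = 219 − 8P_{FlexHub} + 2P_{IronWorks} = 0 ⇒ P_{FlexHub} = 27.375 + 0.25P_{IronWorks}.
By symmetry P_{IronWorks} = P_{FlexHub}; substituting into the reaction function, 0.75P_{FlexHub} = 27.375 and P_{FlexHub} = 36.5.

36.5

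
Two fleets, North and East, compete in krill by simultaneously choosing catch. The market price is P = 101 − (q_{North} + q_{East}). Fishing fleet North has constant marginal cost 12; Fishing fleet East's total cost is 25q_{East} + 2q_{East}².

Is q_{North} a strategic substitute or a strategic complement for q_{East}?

Fishing fleet North's profit: π = q_{North}(101 − (q_{North} + q_{East})) − 12q_{North}.
∂π/∂q_{North} = 89 − 2q_{North} − q_{East} = 0, so q_{North} = 44.5 − 0.5q_{East}.
The best-response slope dq_{North}/dq_{East} = −0.5 < 0: the reaction function is downward-sloping, so the choices are strategic substitutes.

strategic substitutes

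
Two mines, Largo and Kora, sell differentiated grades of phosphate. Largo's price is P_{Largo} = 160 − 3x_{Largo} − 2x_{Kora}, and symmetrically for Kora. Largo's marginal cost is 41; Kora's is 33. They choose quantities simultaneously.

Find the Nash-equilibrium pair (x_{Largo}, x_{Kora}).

Mine Largo's profit: π = x_{Largo}(160 − 3x_{Largo} − 2x_{Kora}) − 41x_{Largo}.
∂π/∂x_{Largo} = 119 − 6x_{Largo} − 2x_{Kora} = 0 ⇒ x_{Largo} = 119/6 − (1/3)x_{Kora}.
Similarly x_{Kora} = 127/6 − (1/3)x_{Largo}.
Plugging x_{Kora} into Largo's best response: x_{Largo} = 119/6 − (1/3)(127/6 − (1/3)x_{Largo}) ⇒ (8/9)x_{Largo} = 115/9, so x_{Largo} = 14.375.
Then x_{Kora} = 127/6 − (1/3)·14.375 = 16.375.

14.375, 16.375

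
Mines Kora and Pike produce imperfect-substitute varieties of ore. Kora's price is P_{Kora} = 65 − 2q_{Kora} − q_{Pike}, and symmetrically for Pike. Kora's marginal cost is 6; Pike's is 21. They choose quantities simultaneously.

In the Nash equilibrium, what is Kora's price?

Mine Kora's profit: π = q_{Kora}(65 − 2q_{Kora} − q_{Pike}) − 6q_{Kora}.
∂π/∂q_{Kora} = 59 − 4q_{Kora} − q_{Pike} = 0 ⇒ q_{Kora} = 14.75 − 0.25q_{Pike}.
Similarly q_{Pike} = 11 − 0.25q_{Kora}.
Substituting the second reaction function into the first: q_{Kora} = 14.75 − 0.25(11 − 0.25q_{Kora}), which gives 0.9375q_{Kora} = 12 ⇒ q_{Kora} = 12.8.
Then q_{Pike} = 11 − 0.25·12.8 = 7.8.
P_{Kora} = 65 − 2·12.8 − 7.8 = 31.6.

31.6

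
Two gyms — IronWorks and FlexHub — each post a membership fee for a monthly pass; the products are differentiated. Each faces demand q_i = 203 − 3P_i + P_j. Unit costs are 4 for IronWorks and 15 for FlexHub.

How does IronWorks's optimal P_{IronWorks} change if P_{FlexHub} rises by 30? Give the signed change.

IronWorks's profit: π = (P_{IronWorks} − 4)(203 − 3P_{IronWorks} + P_{FlexHub}).
∂π/∂P_{IronWorks} = 215 − 6P_{IronWorks} + P_{FlexHub} = 0 ⇒ P_{IronWorks} = 215/6 + (1/6)P_{FlexHub}.
The reaction-function slope is 1/6, so a 30-unit rise in P_{FlexHub} moves P_{IronWorks} by 1/6 × 30 = 5. IronWorks's best response rises — the actions are strategic complements.

5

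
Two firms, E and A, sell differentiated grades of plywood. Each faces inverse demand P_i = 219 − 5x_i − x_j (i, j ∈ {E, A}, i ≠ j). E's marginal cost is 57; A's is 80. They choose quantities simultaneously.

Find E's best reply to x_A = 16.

Firm E's profit: π = x_E(219 − 5x_E − x_A) − 57x_E.
∂π/∂x_E = 162 − 10x_E − x_A = 0 ⇒ x_E = 16.2 − 0.1x_A.
At x_A = 16: x_E = 16.2 − 0.1·16 = 14.6.

14.6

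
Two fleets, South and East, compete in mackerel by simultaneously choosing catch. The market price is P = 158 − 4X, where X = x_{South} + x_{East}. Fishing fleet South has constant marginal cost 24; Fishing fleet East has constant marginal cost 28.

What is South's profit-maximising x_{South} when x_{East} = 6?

Fishing fleet South's profit: π = x_{South}(158 − 4(x_{South} + x_{East})) − 24x_{South}.
∂π/∂x_{South} = 134 − 8x_{South} − 4x_{East} = 0, so x_{South} = 16.75 − 0.5x_{East}.
At x_{East} = 6: x_{South} = 16.75 − 0.5·6 = 13.75.

13.75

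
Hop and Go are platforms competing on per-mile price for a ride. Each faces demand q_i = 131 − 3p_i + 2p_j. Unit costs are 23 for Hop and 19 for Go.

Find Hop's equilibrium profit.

2067.1875

Hop's profit: π = (p_{Hop} − 23)(131 − 3p_{Hop} + 2p_{Go}).
∂π/∂p_{Hop} = 200 − 6p_{Hop} + 2p_{Go} = 0 ⇒ p_{Hop} = 100/3 + (1/3)p_{Go}.
Similarly p_{Go} = 94/3 + (1/3)p_{Hop}.
Solving the two reaction functions simultaneously: (1 − (1/3)(1/3))p_{Hop} = 100/3 + (1/3)·(94/3), so (8/9)p_{Hop} = 394/9 and p_{Hop} = 49.25.
Then p_{Go} = 94/3 + (1/3)·49.25 = 47.75.
q_{Hop} = 131 − 3·49.25 + 2·47.75 = 78.75.
Profit = (49.25 − 23)·78.75 = 2067.1875.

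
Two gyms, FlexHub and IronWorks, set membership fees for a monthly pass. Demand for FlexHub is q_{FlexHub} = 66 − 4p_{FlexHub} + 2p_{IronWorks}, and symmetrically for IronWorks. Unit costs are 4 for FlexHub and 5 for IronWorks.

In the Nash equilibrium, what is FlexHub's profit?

FlexHub's profit: π = (p_{FlexHub} − 4)(66 − 4p_{FlexHub} + 2p_{IronWorks}).
∂π/∂p_{FlexHub} = 82 − 8p_{FlexHub} + 2p_{IronWorks} = 0 ⇒ p_{FlexHub} = 10.25 + 0.25p_{IronWorks}.
Similarly p_{IronWorks} = 10.75 + 0.25p_{FlexHub}.
Plugging p_{IronWorks} into FlexHub's best response: p_{FlexHub} = 10.25 + 0.25(10.75 + 0.25p_{FlexHub}) ⇒ 0.9375p_{FlexHub} = 12.9375, so p_{FlexHub} = 13.8.
Then p_{IronWorks} = 10.75 + 0.25·13.8 = 14.2.
q_{FlexHub} = 66 − 4·13.8 + 2·14.2 = 39.2.
Profit = (13.8 − 4)·39.2 = 384.16.

384.16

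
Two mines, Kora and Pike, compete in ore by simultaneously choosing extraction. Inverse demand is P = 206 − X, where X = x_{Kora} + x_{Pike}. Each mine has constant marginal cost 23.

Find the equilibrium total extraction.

122

Mine Kora's profit: π = x_{Kora}(206 − (x_{Kora} + x_{Pike})) − 23x_{Kora}.
∂π/∂x_{Kora} = 183 − 2x_{Kora} − x_{Pike} = 0, so x_{Kora} = 91.5 − 0.5x_{Pike}.
The game is symmetric, so in equilibrium x_{Pike} = x_{Kora}: the reaction function gives 1.5x_{Kora} = 91.5, hence x_{Kora} = 61.
Total extraction: 61 + 61 = 122.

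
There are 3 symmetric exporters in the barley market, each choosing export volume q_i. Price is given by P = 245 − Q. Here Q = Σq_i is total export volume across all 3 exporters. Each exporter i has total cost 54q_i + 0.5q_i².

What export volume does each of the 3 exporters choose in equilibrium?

A representative exporter's profit is π_i = q_i(245 − Q) − 54q_i − 0.5q_i², with Q = q_i + Σ_{j≠i} q_j.
First-order condition: 191 − 3q_i − Σ_{j≠i} q_j = 0.
In a symmetric equilibrium every exporter chooses the same q, so Σ_{j≠i} q_j = 2q. The condition becomes 191 − 5q = 0, giving q = 191/5 = 38.2.

38.2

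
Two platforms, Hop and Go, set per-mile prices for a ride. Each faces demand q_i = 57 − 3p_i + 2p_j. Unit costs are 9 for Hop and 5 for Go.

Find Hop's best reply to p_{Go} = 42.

28

Hop's profit: π = (p_{Hop} − 9)(57 − 3p_{Hop} + 2p_{Go}).
∂π/∂p_{Hop} = 84 − 6p_{Hop} + 2p_{Go} = 0 ⇒ p_{Hop} = 14 + (1/3)p_{Go}.
At p_{Go} = 42: p_{Hop} = 14 + (1/3)·42 = 28.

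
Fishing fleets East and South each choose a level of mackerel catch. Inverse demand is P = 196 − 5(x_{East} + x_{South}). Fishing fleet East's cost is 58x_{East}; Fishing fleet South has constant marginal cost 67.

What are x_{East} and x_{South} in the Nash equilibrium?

9.8, 8

Fishing fleet East's profit: π = x_{East}(196 − 5(x_{East} + x_{South})) − 58x_{East}.
∂π/∂x_{East} = 138 − 10x_{East} − 5x_{South} = 0, so x_{East} = 13.8 − 0.5x_{South}.
By the same steps for South: x_{South} = 12.9 − 0.5x_{East}.
Plugging x_{South} into East's best response: x_{East} = 13.8 − 0.5(12.9 − 0.5x_{East}) ⇒ 0.75x_{East} = 7.35, so x_{East} = 9.8.
Then x_{South} = 12.9 − 0.5·9.8 = 8.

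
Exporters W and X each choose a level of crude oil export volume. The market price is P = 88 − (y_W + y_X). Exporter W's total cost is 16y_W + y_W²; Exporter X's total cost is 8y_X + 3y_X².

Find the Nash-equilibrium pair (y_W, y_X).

Exporter W's profit: π = y_W(88 − (y_W + y_X)) − 16y_W − y_W².
∂π/∂y_W = 72 − 4y_W − y_X = 0, so y_W = 18 − 0.25y_X.
For X: ∂π/∂y_X = 80 − 8y_X − y_W = 0 ⇒ y_X = 10 − 0.125y_W.
Substituting the second reaction function into the first: y_W = 18 − 0.25(10 − 0.125y_W), which gives (31/32)y_W = 15.5 ⇒ y_W = 16.
Then y_X = 10 − 0.125·16 = 8.

16, 8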